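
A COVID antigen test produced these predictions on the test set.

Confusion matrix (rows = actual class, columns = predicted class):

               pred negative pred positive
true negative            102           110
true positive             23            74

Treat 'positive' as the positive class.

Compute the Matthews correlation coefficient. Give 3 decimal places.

MCC = (TP·TN − FP·FN) / √((TP+FP)(TP+FN)(TN+FP)(TN+FN))
Numerator = 74·102 − 110·23 = 5018
Denominator = √(184·97·212·125) = √472972000 = 21747.9194
MCC = 5018 / 21747.9194 = 0.231

0.231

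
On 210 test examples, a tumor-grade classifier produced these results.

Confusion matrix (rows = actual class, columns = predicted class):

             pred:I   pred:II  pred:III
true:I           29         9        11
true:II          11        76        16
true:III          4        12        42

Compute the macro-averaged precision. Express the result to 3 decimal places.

0.684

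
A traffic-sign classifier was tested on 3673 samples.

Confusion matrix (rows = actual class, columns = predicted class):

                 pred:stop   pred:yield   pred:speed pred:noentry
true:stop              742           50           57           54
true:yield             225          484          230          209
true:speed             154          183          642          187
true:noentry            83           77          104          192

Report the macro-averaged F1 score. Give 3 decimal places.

0.534

Per-class F1 score (2·TP/(2·TP+FP+FN)):
  stop: TP=742, FP=225+154+83=462, FN=50+57+54=161 → 1484/2107 = 0.7043
  yield: TP=484, FP=50+183+77=310, FN=225+230+209=664 → 968/1942 = 0.4985
  speed: TP=642, FP=57+230+104=391, FN=154+183+187=524 → 1284/2199 = 0.5839
  noentry: TP=192, FP=54+209+187=450, FN=83+77+104=264 → 384/1098 = 0.3497
Macro-F1 score = mean = (0.7043 + 0.4985 + 0.5839 + 0.3497) / 4 = 0.534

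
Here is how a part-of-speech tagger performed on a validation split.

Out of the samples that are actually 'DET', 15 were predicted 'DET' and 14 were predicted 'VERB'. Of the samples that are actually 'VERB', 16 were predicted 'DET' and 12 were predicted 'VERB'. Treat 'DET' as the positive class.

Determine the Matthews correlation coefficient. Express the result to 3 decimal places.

MCC = (TP·TN − FP·FN) / √((TP+FP)(TP+FN)(TN+FP)(TN+FN))
Numerator = 15·12 − 16·14 = -44
Denominator = √(31·29·28·26) = √654472 = 808.9944
MCC = -44 / 808.9944 = -0.054

-0.054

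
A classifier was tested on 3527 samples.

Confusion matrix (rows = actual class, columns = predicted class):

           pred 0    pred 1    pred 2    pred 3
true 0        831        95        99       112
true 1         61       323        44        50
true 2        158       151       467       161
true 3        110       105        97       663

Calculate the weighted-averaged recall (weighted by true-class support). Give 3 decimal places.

0.648

Per-class recall (TP/(TP+FN)):
  0: TP=831, FN=95+99+112=306 → 831/1137 = 0.7309
  1: TP=323, FN=61+44+50=155 → 323/478 = 0.6757
  2: TP=467, FN=158+151+161=470 → 467/937 = 0.4984
  3: TP=663, FN=110+105+97=312 → 663/975 = 0.6800
Weighted-recall = Σ (supportᵢ/N)·recallᵢ with N=3527: (1137/3527)·0.7309 + (478/3527)·0.6757 + (937/3527)·0.4984 + (975/3527)·0.6800 = 0.648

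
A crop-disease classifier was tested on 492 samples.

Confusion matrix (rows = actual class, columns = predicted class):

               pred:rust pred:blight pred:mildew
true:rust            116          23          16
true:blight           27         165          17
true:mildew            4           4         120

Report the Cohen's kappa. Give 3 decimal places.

Observed agreement pₒ = trace/N = 401/492 = 0.8150
Expected agreement pₑ = Σ (rowᵢ·colᵢ)/N² = (155·147 + 209·192 + 128·153)/492² = 0.3408
κ = (pₒ − pₑ)/(1 − pₑ) = (0.8150 − 0.3408)/(1 − 0.3408) = 0.719

0.719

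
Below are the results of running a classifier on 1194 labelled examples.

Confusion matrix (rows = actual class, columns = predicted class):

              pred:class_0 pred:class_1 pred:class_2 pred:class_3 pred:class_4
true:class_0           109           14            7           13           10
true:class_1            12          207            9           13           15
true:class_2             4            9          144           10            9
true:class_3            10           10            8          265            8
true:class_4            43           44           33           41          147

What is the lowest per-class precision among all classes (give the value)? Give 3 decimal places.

0.612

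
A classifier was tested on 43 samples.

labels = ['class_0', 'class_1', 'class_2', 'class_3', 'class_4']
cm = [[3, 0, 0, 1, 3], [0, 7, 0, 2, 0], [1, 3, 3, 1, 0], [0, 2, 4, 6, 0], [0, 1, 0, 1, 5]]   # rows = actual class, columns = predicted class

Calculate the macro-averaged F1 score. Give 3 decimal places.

Per-class F1 score (2·TP/(2·TP+FP+FN)):
  class_0: TP=3, FP=0+1+0+0=1, FN=0+0+1+3=4 → 6/11 = 0.5455
  class_1: TP=7, FP=0+3+2+1=6, FN=0+0+2+0=2 → 14/22 = 0.6364
  class_2: TP=3, FP=0+0+4+0=4, FN=1+3+1+0=5 → 6/15 = 0.4000
  class_3: TP=6, FP=1+2+1+1=5, FN=0+2+4+0=6 → 12/23 = 0.5217
  class_4: TP=5, FP=3+0+0+0=3, FN=0+1+0+1=2 → 10/15 = 0.6667
Macro-F1 score = mean = (0.5455 + 0.6364 + 0.4000 + 0.5217 + 0.6667) / 5 = 0.554

0.554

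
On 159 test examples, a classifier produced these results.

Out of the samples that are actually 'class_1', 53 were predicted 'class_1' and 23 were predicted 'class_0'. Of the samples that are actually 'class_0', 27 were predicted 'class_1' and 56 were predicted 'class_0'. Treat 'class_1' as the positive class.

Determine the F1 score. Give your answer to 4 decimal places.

0.6795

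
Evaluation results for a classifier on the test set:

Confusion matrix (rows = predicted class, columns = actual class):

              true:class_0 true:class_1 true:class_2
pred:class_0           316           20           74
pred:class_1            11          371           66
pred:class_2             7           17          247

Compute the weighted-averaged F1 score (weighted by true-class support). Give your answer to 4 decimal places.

0.8219

Per-class F1 score (2·TP/(2·TP+FP+FN)):
  class_0: TP=316, FP=20+74=94, FN=11+7=18 → 632/744 = 0.84946
  class_1: TP=371, FP=11+66=77, FN=20+17=37 → 742/856 = 0.86682
  class_2: TP=247, FP=7+17=24, FN=74+66=140 → 494/658 = 0.75076
Weighted-F1 score = Σ (supportᵢ/N)·F1 scoreᵢ with N=1129: (334/1129)·0.84946 + (408/1129)·0.86682 + (387/1129)·0.75076 = 0.8219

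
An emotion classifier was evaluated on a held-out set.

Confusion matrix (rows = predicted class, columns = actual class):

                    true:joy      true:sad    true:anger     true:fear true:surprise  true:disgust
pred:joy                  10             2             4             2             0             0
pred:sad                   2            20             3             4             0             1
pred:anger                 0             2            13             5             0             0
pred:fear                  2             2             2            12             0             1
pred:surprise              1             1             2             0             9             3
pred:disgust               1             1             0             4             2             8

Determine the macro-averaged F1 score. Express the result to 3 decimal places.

Per-class F1 score (2·TP/(2·TP+FP+FN)):
  joy: TP=10, FP=2+4+2+0+0=8, FN=2+0+2+1+1=6 → 20/34 = 0.5882
  sad: TP=20, FP=2+3+4+0+1=10, FN=2+2+2+1+1=8 → 40/58 = 0.6897
  anger: TP=13, FP=0+2+5+0+0=7, FN=4+3+2+2+0=11 → 26/44 = 0.5909
  fear: TP=12, FP=2+2+2+0+1=7, FN=2+4+5+0+4=15 → 24/46 = 0.5217
  surprise: TP=9, FP=1+1+2+0+3=7, FN=0+0+0+0+2=2 → 18/27 = 0.6667
  disgust: TP=8, FP=1+1+0+4+2=8, FN=0+1+0+1+3=5 → 16/29 = 0.5517
Macro-F1 score = mean = (0.5882 + 0.6897 + 0.5909 + 0.5217 + 0.6667 + 0.5517) / 6 = 0.601

0.601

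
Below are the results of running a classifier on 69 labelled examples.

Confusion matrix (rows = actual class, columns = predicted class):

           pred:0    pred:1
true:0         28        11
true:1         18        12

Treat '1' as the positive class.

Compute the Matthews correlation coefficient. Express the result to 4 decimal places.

0.1240

MCC = (TP·TN − FP·FN) / √((TP+FP)(TP+FN)(TN+FP)(TN+FN))
Numerator = 12·28 − 11·18 = 138
Denominator = √(23·30·39·46) = √1237860 = 1112.5916
MCC = 138 / 1112.5916 = 0.1240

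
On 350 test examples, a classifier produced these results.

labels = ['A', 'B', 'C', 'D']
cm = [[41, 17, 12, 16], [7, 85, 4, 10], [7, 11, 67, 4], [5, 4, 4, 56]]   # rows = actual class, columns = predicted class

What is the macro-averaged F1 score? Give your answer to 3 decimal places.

Per-class F1 score (2·TP/(2·TP+FP+FN)):
  A: TP=41, FP=7+7+5=19, FN=17+12+16=45 → 82/146 = 0.5616
  B: TP=85, FP=17+11+4=32, FN=7+4+10=21 → 170/223 = 0.7623
  C: TP=67, FP=12+4+4=20, FN=7+11+4=22 → 134/176 = 0.7614
  D: TP=56, FP=16+10+4=30, FN=5+4+4=13 → 112/155 = 0.7226
Macro-F1 score = mean = (0.5616 + 0.7623 + 0.7614 + 0.7226) / 4 = 0.702

0.702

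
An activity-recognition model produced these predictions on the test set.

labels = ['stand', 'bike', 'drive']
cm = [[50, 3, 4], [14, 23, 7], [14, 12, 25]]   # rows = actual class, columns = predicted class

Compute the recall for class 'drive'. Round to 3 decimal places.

0.490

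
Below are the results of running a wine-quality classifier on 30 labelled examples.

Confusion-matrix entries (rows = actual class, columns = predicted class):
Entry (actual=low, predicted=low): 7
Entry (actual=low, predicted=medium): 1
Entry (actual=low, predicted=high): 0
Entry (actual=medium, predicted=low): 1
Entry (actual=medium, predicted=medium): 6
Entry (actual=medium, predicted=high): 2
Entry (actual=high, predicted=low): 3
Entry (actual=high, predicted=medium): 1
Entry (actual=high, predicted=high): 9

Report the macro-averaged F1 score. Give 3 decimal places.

Per-class F1 score (2·TP/(2·TP+FP+FN)):
  low: TP=7, FP=1+3=4, FN=1+0=1 → 14/19 = 0.7368
  medium: TP=6, FP=1+1=2, FN=1+2=3 → 12/17 = 0.7059
  high: TP=9, FP=0+2=2, FN=3+1=4 → 18/24 = 0.7500
Macro-F1 score = mean = (0.7368 + 0.7059 + 0.7500) / 3 = 0.731

0.731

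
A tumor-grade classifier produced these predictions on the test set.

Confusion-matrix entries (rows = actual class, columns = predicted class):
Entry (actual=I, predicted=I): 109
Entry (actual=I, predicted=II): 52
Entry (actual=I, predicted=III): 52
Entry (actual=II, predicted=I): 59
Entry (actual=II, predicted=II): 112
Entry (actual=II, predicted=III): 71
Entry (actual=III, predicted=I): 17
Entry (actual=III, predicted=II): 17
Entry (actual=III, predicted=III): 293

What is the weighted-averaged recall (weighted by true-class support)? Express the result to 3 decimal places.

Per-class recall (TP/(TP+FN)):
  I: TP=109, FN=52+52=104 → 109/213 = 0.5117
  II: TP=112, FN=59+71=130 → 112/242 = 0.4628
  III: TP=293, FN=17+17=34 → 293/327 = 0.8960
Weighted-recall = Σ (supportᵢ/N)·recallᵢ with N=782: (213/782)·0.5117 + (242/782)·0.4628 + (327/782)·0.8960 = 0.657

0.657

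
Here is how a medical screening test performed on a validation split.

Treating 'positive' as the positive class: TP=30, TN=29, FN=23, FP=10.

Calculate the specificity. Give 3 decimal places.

0.744

Specificity = TN/(TN+FP) = 29/(29+10) = 0.744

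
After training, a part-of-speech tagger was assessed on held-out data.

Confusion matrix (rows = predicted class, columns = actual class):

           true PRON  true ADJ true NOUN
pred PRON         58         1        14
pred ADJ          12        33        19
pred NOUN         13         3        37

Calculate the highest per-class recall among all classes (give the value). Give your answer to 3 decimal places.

Per-class recall (TP/(TP+FN)):
  PRON: TP=58, FN=12+13=25 → 58/83 = 0.6988
  ADJ: TP=33, FN=1+3=4 → 33/37 = 0.8919
  NOUN: TP=37, FN=14+19=33 → 37/70 = 0.5286
Highest is class 'ADJ' with recall = 0.892.

0.892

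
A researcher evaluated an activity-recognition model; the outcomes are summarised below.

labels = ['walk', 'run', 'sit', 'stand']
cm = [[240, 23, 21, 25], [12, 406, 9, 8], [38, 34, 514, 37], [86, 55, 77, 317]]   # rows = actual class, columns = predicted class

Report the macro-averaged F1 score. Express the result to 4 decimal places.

Per-class F1 score (2·TP/(2·TP+FP+FN)):
  walk: TP=240, FP=12+38+86=136, FN=23+21+25=69 → 480/685 = 0.70073
  run: TP=406, FP=23+34+55=112, FN=12+9+8=29 → 812/953 = 0.85205
  sit: TP=514, FP=21+9+77=107, FN=38+34+37=109 → 1028/1244 = 0.82637
  stand: TP=317, FP=25+8+37=70, FN=86+55+77=218 → 634/922 = 0.68764
Macro-F1 score = mean = (0.70073 + 0.85205 + 0.82637 + 0.68764) / 4 = 0.7667

0.7667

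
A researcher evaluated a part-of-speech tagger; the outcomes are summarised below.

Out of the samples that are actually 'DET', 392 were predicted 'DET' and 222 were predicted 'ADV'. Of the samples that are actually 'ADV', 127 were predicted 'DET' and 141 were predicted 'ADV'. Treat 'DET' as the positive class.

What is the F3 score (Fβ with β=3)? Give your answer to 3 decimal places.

0.648

Fβ = (1+β²)·TP / ((1+β²)·TP + β²·FN + FP), with β²=9
= 10·392 / (10·392 + 9·222 + 127) = 0.648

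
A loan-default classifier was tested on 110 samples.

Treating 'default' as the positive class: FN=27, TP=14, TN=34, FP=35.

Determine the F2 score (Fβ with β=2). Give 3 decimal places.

0.329

Fβ = (1+β²)·TP / ((1+β²)·TP + β²·FN + FP), with β²=4
= 5·14 / (5·14 + 4·27 + 35) = 0.329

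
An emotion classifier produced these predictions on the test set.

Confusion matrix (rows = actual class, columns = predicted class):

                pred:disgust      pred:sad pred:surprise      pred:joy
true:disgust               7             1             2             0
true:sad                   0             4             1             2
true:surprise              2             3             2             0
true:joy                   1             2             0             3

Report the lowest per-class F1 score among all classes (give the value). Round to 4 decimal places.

Per-class F1 score (2·TP/(2·TP+FP+FN)):
  disgust: TP=7, FP=0+2+1=3, FN=1+2+0=3 → 14/20 = 0.70000
  sad: TP=4, FP=1+3+2=6, FN=0+1+2=3 → 8/17 = 0.47059
  surprise: TP=2, FP=2+1+0=3, FN=2+3+0=5 → 4/12 = 0.33333
  joy: TP=3, FP=0+2+0=2, FN=1+2+0=3 → 6/11 = 0.54545
Lowest is class 'surprise' with F1 score = 0.3333.

0.3333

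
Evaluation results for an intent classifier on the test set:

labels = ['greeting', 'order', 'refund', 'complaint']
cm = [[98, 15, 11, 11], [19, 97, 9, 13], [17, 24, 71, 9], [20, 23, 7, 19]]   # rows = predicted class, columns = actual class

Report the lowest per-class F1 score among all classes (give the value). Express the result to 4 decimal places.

Per-class F1 score (2·TP/(2·TP+FP+FN)):
  greeting: TP=98, FP=15+11+11=37, FN=19+17+20=56 → 196/289 = 0.67820
  order: TP=97, FP=19+9+13=41, FN=15+24+23=62 → 194/297 = 0.65320
  refund: TP=71, FP=17+24+9=50, FN=11+9+7=27 → 142/219 = 0.64840
  complaint: TP=19, FP=20+23+7=50, FN=11+13+9=33 → 38/121 = 0.31405
Lowest is class 'complaint' with F1 score = 0.3140.

0.3140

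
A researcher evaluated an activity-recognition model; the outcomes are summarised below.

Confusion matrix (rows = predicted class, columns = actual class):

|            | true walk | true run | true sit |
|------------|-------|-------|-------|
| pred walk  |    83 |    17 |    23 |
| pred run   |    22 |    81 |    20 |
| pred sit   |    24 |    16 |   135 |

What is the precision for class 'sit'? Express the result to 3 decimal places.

Treat 'sit' as positive and all other classes as negative.
precision = TP/(TP+FP).
sit: TP=135, FP=24+16=40 → 135/175 = 0.7714

0.771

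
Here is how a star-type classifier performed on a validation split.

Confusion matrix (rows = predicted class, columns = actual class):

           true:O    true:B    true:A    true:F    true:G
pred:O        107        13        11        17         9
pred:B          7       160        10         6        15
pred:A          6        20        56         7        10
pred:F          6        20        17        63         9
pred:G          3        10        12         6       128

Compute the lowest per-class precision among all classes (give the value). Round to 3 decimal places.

0.548

Per-class precision (TP/(TP+FP)):
  O: TP=107, FP=13+11+17+9=50 → 107/157 = 0.6815
  B: TP=160, FP=7+10+6+15=38 → 160/198 = 0.8081
  A: TP=56, FP=6+20+7+10=43 → 56/99 = 0.5657
  F: TP=63, FP=6+20+17+9=52 → 63/115 = 0.5478
  G: TP=128, FP=3+10+12+6=31 → 128/159 = 0.8050
Lowest is class 'F' with precision = 0.548.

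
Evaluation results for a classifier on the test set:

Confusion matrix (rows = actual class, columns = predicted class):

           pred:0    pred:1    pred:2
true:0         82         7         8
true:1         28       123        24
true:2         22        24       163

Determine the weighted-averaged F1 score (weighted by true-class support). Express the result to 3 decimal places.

0.767

Per-class F1 score (2·TP/(2·TP+FP+FN)):
  0: TP=82, FP=28+22=50, FN=7+8=15 → 164/229 = 0.7162
  1: TP=123, FP=7+24=31, FN=28+24=52 → 246/329 = 0.7477
  2: TP=163, FP=8+24=32, FN=22+24=46 → 326/404 = 0.8069
Weighted-F1 score = Σ (supportᵢ/N)·F1 scoreᵢ with N=481: (97/481)·0.7162 + (175/481)·0.7477 + (209/481)·0.8069 = 0.767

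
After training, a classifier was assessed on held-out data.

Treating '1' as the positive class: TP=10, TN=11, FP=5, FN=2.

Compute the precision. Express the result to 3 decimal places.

Precision = TP/(TP+FP) = 10/(10+5) = 10/15 = 0.667

0.667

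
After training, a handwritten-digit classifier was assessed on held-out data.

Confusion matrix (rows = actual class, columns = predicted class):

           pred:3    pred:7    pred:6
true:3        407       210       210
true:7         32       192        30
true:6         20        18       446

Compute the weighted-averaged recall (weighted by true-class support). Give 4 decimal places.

Per-class recall (TP/(TP+FN)):
  3: TP=407, FN=210+210=420 → 407/827 = 0.49214
  7: TP=192, FN=32+30=62 → 192/254 = 0.75591
  6: TP=446, FN=20+18=38 → 446/484 = 0.92149
Weighted-recall = Σ (supportᵢ/N)·recallᵢ with N=1565: (827/1565)·0.49214 + (254/1565)·0.75591 + (484/1565)·0.92149 = 0.6677

0.6677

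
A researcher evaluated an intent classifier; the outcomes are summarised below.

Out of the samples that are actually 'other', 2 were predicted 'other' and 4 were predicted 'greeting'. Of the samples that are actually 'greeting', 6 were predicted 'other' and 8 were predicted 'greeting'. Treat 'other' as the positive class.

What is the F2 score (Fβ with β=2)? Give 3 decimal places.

0.313

Fβ = (1+β²)·TP / ((1+β²)·TP + β²·FN + FP), with β²=4
= 5·2 / (5·2 + 4·4 + 6) = 0.313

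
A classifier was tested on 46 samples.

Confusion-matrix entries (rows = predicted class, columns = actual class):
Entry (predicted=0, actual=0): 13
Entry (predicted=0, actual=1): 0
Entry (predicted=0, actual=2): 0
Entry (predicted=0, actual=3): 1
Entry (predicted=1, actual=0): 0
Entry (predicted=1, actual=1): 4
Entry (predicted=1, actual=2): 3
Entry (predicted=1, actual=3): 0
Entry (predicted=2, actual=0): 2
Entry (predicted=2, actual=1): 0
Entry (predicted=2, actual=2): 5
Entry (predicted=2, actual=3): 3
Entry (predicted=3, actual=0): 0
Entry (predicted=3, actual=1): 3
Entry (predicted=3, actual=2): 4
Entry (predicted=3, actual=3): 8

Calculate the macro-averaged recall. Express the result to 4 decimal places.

Per-class recall (TP/(TP+FN)):
  0: TP=13, FN=0+2+0=2 → 13/15 = 0.86667
  1: TP=4, FN=0+0+3=3 → 4/7 = 0.57143
  2: TP=5, FN=0+3+4=7 → 5/12 = 0.41667
  3: TP=8, FN=1+0+3=4 → 8/12 = 0.66667
Macro-recall = mean = (0.86667 + 0.57143 + 0.41667 + 0.66667) / 4 = 0.6304

0.6304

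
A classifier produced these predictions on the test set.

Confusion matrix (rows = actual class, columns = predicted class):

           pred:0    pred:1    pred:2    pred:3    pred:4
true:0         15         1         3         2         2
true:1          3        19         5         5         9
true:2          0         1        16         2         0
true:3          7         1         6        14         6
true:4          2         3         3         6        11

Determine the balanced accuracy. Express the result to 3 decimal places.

0.562

Balanced accuracy = mean of per-class recall.
  0: recall = 15/23 = 0.6522
  1: recall = 19/41 = 0.4634
  2: recall = 16/19 = 0.8421
  3: recall = 14/34 = 0.4118
  4: recall = 11/25 = 0.4400
Mean = (0.6522 + 0.4634 + 0.8421 + 0.4118 + 0.4400) / 5 = 0.562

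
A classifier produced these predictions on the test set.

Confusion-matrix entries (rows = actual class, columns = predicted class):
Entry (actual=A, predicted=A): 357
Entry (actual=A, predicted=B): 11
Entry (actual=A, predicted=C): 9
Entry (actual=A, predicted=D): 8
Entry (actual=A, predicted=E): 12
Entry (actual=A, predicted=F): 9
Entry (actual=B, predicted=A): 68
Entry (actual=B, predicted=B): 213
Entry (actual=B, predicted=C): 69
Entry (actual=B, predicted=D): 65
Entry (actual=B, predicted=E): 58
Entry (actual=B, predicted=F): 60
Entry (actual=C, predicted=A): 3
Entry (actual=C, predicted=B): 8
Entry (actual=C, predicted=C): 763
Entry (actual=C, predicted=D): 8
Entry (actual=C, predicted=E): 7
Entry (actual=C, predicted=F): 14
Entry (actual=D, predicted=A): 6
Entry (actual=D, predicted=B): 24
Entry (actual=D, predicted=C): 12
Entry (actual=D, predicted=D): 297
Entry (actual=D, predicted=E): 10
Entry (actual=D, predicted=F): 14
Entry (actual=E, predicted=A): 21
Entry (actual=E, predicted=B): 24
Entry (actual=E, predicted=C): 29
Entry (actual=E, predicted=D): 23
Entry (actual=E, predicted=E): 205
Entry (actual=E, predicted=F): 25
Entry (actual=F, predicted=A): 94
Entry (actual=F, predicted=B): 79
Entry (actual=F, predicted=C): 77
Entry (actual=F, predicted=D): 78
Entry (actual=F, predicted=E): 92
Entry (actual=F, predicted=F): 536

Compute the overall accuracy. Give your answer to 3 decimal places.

0.700

Accuracy = trace / total = (357+213+763+297+205+536=2371) / 3388 = 2371/3388 = 0.700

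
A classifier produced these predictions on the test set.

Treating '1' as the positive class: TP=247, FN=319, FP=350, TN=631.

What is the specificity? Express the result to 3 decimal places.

Specificity = TN/(TN+FP) = 631/(631+350) = 0.643

0.643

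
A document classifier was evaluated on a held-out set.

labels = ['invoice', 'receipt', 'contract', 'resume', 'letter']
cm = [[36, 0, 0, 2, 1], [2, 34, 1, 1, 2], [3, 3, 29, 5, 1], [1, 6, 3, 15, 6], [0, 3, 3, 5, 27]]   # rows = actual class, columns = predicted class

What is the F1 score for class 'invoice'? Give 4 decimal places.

0.8889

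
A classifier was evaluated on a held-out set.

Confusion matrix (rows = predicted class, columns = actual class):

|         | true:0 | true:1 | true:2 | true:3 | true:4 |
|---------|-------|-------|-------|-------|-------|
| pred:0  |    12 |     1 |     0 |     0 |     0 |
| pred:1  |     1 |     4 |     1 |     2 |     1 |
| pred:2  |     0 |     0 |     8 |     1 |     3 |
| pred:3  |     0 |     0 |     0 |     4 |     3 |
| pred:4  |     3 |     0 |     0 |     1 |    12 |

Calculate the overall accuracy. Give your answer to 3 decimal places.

Accuracy = trace / total = (12+4+8+4+12=40) / 57 = 40/57 = 0.702

0.702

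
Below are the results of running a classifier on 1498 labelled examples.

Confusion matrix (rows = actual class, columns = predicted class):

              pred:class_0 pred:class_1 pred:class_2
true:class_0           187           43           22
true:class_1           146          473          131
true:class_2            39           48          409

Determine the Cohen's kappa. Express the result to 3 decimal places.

Observed agreement pₒ = trace/N = 1069/1498 = 0.7136
Expected agreement pₑ = Σ (rowᵢ·colᵢ)/N² = (252·372 + 750·564 + 496·562)/1498² = 0.3545
κ = (pₒ − pₑ)/(1 − pₑ) = (0.7136 − 0.3545)/(1 − 0.3545) = 0.556

0.556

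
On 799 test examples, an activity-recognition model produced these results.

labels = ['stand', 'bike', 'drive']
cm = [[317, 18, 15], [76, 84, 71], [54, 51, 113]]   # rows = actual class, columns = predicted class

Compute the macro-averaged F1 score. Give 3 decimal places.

Per-class F1 score (2·TP/(2·TP+FP+FN)):
  stand: TP=317, FP=76+54=130, FN=18+15=33 → 634/797 = 0.7955
  bike: TP=84, FP=18+51=69, FN=76+71=147 → 168/384 = 0.4375
  drive: TP=113, FP=15+71=86, FN=54+51=105 → 226/417 = 0.5420
Macro-F1 score = mean = (0.7955 + 0.4375 + 0.5420) / 3 = 0.592

0.592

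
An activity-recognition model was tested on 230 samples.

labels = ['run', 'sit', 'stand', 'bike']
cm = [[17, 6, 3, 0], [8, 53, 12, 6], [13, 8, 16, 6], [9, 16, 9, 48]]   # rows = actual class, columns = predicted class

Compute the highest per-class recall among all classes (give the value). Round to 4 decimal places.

0.6709

Per-class recall (TP/(TP+FN)):
  run: TP=17, FN=6+3+0=9 → 17/26 = 0.65385
  sit: TP=53, FN=8+12+6=26 → 53/79 = 0.67089
  stand: TP=16, FN=13+8+6=27 → 16/43 = 0.37209
  bike: TP=48, FN=9+16+9=34 → 48/82 = 0.58537
Highest is class 'sit' with recall = 0.6709.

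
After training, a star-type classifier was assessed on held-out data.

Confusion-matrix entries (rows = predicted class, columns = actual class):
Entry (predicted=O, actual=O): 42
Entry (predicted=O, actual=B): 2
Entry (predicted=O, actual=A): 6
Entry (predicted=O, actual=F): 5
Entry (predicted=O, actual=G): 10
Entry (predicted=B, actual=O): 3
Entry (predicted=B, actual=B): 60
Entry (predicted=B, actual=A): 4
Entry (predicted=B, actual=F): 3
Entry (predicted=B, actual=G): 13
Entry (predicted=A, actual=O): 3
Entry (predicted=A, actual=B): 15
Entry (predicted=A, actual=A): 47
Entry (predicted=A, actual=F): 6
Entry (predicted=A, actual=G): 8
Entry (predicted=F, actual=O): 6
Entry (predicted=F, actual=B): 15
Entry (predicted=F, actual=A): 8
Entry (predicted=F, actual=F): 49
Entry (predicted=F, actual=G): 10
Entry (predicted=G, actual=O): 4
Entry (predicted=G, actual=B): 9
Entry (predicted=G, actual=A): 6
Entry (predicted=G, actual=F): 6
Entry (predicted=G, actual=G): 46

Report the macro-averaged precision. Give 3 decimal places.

0.634

Per-class precision (TP/(TP+FP)):
  O: TP=42, FP=2+6+5+10=23 → 42/65 = 0.6462
  B: TP=60, FP=3+4+3+13=23 → 60/83 = 0.7229
  A: TP=47, FP=3+15+6+8=32 → 47/79 = 0.5949
  F: TP=49, FP=6+15+8+10=39 → 49/88 = 0.5568
  G: TP=46, FP=4+9+6+6=25 → 46/71 = 0.6479
Macro-precision = mean = (0.6462 + 0.7229 + 0.5949 + 0.5568 + 0.6479) / 5 = 0.634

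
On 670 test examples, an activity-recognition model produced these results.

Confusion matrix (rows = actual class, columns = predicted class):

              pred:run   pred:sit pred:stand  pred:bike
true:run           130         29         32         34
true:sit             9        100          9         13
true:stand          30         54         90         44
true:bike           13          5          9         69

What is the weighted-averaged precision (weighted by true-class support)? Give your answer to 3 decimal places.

0.615

Per-class precision (TP/(TP+FP)):
  run: TP=130, FP=9+30+13=52 → 130/182 = 0.7143
  sit: TP=100, FP=29+54+5=88 → 100/188 = 0.5319
  stand: TP=90, FP=32+9+9=50 → 90/140 = 0.6429
  bike: TP=69, FP=34+13+44=91 → 69/160 = 0.4313
Weighted-precision = Σ (supportᵢ/N)·precisionᵢ with N=670: (225/670)·0.7143 + (131/670)·0.5319 + (218/670)·0.6429 + (96/670)·0.4313 = 0.615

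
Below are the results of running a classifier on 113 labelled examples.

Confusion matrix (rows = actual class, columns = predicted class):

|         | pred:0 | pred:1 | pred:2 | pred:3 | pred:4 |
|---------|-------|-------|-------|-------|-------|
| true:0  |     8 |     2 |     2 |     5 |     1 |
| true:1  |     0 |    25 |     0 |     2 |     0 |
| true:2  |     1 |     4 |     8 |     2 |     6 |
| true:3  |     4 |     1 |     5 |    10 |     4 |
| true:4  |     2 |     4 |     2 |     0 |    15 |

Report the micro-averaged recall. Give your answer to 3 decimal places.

0.584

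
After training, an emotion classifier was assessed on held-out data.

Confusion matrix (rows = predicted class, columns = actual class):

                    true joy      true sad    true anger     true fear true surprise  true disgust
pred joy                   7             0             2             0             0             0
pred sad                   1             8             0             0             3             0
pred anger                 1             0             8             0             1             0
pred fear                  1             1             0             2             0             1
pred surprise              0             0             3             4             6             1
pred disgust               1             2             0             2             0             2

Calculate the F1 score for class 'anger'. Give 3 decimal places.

0.696

F1 score = 2·TP/(2·TP+FP+FN).
anger: TP=8, FP=1+0+0+1+0=2, FN=2+0+0+3+0=5 → 16/23 = 0.6957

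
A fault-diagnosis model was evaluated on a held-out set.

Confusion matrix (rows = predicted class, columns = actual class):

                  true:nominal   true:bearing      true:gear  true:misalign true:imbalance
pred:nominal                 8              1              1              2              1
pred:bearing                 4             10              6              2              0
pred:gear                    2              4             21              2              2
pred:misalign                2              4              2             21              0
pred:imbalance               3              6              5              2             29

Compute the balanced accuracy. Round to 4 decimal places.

Balanced accuracy = mean of per-class recall.
  nominal: recall = 8/19 = 0.42105
  bearing: recall = 10/25 = 0.40000
  gear: recall = 21/35 = 0.60000
  misalign: recall = 21/29 = 0.72414
  imbalance: recall = 29/32 = 0.90625
Mean = (0.42105 + 0.40000 + 0.60000 + 0.72414 + 0.90625) / 5 = 0.6103

0.6103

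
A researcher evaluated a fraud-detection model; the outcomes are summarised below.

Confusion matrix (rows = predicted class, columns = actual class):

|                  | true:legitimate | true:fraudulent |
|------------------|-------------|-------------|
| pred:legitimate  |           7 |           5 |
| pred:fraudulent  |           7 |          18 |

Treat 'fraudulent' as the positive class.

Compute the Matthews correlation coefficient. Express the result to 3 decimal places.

MCC = (TP·TN − FP·FN) / √((TP+FP)(TP+FN)(TN+FP)(TN+FN))
Numerator = 18·7 − 7·5 = 91
Denominator = √(25·23·14·12) = √96600 = 310.8054
MCC = 91 / 310.8054 = 0.293

0.293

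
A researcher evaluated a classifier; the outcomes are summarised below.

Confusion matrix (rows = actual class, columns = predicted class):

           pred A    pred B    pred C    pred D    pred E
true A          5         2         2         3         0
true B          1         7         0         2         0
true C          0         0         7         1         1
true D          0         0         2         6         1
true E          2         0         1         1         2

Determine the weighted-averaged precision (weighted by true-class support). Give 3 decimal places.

Per-class precision (TP/(TP+FP)):
  A: TP=5, FP=1+0+0+2=3 → 5/8 = 0.6250
  B: TP=7, FP=2+0+0+0=2 → 7/9 = 0.7778
  C: TP=7, FP=2+0+2+1=5 → 7/12 = 0.5833
  D: TP=6, FP=3+2+1+1=7 → 6/13 = 0.4615
  E: TP=2, FP=0+0+1+1=2 → 2/4 = 0.5000
Weighted-precision = Σ (supportᵢ/N)·precisionᵢ with N=46: (12/46)·0.6250 + (10/46)·0.7778 + (9/46)·0.5833 + (9/46)·0.4615 + (6/46)·0.5000 = 0.602

0.602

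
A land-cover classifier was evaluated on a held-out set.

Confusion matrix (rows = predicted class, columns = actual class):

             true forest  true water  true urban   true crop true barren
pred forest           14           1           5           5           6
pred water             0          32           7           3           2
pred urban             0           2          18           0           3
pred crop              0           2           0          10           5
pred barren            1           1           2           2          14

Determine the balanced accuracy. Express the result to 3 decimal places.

0.661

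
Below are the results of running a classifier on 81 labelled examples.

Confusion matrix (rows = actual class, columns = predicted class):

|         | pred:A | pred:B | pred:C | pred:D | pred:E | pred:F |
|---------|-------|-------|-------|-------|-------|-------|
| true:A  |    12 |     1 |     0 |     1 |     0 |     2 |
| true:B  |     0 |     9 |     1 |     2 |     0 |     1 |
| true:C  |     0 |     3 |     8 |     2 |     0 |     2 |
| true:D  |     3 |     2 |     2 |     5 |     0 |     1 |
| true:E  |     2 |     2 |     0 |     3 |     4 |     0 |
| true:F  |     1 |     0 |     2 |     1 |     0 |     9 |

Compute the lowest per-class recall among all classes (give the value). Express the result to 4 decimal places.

0.3636

Per-class recall (TP/(TP+FN)):
  A: TP=12, FN=1+0+1+0+2=4 → 12/16 = 0.75000
  B: TP=9, FN=0+1+2+0+1=4 → 9/13 = 0.69231
  C: TP=8, FN=0+3+2+0+2=7 → 8/15 = 0.53333
  D: TP=5, FN=3+2+2+0+1=8 → 5/13 = 0.38462
  E: TP=4, FN=2+2+0+3+0=7 → 4/11 = 0.36364
  F: TP=9, FN=1+0+2+1+0=4 → 9/13 = 0.69231
Lowest is class 'E' with recall = 0.3636.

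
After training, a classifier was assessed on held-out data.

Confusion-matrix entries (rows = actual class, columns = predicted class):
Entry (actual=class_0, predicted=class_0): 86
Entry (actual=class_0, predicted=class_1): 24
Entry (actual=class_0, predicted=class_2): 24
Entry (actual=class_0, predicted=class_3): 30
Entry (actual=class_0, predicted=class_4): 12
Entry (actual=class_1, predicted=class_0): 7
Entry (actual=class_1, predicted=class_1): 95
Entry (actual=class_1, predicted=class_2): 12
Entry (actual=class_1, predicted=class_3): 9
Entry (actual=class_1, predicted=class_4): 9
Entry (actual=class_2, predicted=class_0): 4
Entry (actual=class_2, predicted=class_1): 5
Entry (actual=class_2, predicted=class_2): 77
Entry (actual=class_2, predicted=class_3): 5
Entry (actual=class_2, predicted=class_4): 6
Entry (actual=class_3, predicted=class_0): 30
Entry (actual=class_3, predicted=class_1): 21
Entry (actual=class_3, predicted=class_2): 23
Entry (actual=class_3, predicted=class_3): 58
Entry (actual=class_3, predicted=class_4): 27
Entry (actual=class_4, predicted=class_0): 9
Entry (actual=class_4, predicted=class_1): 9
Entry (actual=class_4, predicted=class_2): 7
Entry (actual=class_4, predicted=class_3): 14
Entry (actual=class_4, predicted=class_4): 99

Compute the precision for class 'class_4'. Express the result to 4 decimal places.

0.6471

Treat 'class_4' as positive and all other classes as negative.
precision = TP/(TP+FP).
class_4: TP=99, FP=12+9+6+27=54 → 99/153 = 0.64706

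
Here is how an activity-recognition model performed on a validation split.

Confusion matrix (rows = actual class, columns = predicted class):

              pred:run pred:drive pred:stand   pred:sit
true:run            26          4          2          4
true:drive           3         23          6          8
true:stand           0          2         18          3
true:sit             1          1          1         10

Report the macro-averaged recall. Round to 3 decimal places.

Per-class recall (TP/(TP+FN)):
  run: TP=26, FN=4+2+4=10 → 26/36 = 0.7222
  drive: TP=23, FN=3+6+8=17 → 23/40 = 0.5750
  stand: TP=18, FN=0+2+3=5 → 18/23 = 0.7826
  sit: TP=10, FN=1+1+1=3 → 10/13 = 0.7692
Macro-recall = mean = (0.7222 + 0.5750 + 0.7826 + 0.7692) / 4 = 0.712

0.712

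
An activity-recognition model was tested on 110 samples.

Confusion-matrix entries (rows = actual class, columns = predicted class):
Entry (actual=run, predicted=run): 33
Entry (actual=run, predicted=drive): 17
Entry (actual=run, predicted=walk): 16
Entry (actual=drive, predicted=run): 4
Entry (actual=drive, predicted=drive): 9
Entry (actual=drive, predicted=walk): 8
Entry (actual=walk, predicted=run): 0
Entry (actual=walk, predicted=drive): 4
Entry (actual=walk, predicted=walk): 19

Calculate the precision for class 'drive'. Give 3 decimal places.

precision = TP/(TP+FP).
drive: TP=9, FP=17+4=21 → 9/30 = 0.3000

0.300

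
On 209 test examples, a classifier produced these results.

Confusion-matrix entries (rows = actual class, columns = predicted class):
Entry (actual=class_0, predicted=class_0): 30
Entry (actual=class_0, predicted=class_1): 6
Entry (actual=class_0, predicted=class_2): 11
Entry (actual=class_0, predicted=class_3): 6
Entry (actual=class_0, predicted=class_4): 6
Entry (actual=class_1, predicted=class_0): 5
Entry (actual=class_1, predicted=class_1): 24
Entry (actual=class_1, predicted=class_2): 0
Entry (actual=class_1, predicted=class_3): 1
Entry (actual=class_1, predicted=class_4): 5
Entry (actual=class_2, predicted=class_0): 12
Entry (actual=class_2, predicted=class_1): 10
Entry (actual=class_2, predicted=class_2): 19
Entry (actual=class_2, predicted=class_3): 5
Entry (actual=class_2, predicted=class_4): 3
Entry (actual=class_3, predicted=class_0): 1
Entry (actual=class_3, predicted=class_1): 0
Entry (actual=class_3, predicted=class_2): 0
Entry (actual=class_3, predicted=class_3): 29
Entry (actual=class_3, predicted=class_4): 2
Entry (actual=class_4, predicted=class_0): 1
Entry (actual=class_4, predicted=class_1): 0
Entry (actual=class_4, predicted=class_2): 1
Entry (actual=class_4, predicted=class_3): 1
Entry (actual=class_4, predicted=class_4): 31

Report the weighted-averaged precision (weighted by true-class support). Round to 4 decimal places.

0.6300

Per-class precision (TP/(TP+FP)):
  class_0: TP=30, FP=5+12+1+1=19 → 30/49 = 0.61224
  class_1: TP=24, FP=6+10+0+0=16 → 24/40 = 0.60000
  class_2: TP=19, FP=11+0+0+1=12 → 19/31 = 0.61290
  class_3: TP=29, FP=6+1+5+1=13 → 29/42 = 0.69048
  class_4: TP=31, FP=6+5+3+2=16 → 31/47 = 0.65957
Weighted-precision = Σ (supportᵢ/N)·precisionᵢ with N=209: (59/209)·0.61224 + (35/209)·0.60000 + (49/209)·0.61290 + (32/209)·0.69048 + (34/209)·0.65957 = 0.6300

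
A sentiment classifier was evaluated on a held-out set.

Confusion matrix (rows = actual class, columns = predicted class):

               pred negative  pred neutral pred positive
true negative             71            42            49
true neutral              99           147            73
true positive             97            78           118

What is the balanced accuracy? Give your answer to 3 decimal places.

0.434

Balanced accuracy = mean of per-class recall.
  negative: recall = 71/162 = 0.4383
  neutral: recall = 147/319 = 0.4608
  positive: recall = 118/293 = 0.4027
Mean = (0.4383 + 0.4608 + 0.4027) / 3 = 0.434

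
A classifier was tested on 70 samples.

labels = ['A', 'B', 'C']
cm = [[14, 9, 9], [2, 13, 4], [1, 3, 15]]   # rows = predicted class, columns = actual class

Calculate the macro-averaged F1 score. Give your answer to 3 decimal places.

Per-class F1 score (2·TP/(2·TP+FP+FN)):
  A: TP=14, FP=9+9=18, FN=2+1=3 → 28/49 = 0.5714
  B: TP=13, FP=2+4=6, FN=9+3=12 → 26/44 = 0.5909
  C: TP=15, FP=1+3=4, FN=9+4=13 → 30/47 = 0.6383
Macro-F1 score = mean = (0.5714 + 0.5909 + 0.6383) / 3 = 0.600

0.600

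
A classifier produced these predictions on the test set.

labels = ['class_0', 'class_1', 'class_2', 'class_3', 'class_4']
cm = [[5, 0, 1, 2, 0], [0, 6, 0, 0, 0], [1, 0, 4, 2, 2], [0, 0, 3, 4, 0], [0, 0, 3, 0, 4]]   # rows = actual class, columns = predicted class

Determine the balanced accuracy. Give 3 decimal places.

0.642

Balanced accuracy = mean of per-class recall.
  class_0: recall = 5/8 = 0.6250
  class_1: recall = 6/6 = 1.0000
  class_2: recall = 4/9 = 0.4444
  class_3: recall = 4/7 = 0.5714
  class_4: recall = 4/7 = 0.5714
Mean = (0.6250 + 1.0000 + 0.4444 + 0.5714 + 0.5714) / 5 = 0.642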